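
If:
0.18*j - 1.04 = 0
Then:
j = 5.78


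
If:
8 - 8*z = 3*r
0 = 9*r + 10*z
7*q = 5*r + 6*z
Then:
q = 16/147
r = -40/21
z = 12/7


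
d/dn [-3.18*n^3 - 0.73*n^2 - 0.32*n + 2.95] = -9.54*n^2 - 1.46*n - 0.32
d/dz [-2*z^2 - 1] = -4*z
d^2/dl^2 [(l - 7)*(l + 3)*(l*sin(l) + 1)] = -l^3*sin(l) + 4*l^2*sin(l) + 6*l^2*cos(l) + 27*l*sin(l) - 16*l*cos(l) - 8*sin(l) - 42*cos(l) + 2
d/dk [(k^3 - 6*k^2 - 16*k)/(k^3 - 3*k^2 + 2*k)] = 3*(k^2 + 12*k - 20)/(k^4 - 6*k^3 + 13*k^2 - 12*k + 4)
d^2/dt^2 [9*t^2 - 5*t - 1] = 18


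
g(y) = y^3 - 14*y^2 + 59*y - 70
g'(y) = 3*y^2 - 28*y + 59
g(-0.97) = -141.32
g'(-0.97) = 88.98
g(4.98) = 0.12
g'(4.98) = -6.04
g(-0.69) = -117.70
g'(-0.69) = 79.75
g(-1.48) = -191.23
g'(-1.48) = 107.01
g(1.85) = -2.43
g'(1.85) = 17.47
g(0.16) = -60.91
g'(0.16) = 54.60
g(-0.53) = -105.35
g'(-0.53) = 74.68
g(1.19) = -17.93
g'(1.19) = 29.93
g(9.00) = 56.00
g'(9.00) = 50.00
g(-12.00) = -4522.00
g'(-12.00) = 827.00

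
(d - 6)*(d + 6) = d^2 - 36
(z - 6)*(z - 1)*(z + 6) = z^3 - z^2 - 36*z + 36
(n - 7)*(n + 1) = n^2 - 6*n - 7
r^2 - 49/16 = (r - 7/4)*(r + 7/4)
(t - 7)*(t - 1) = t^2 - 8*t + 7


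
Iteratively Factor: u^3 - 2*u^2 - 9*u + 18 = (u + 3)*(u^2 - 5*u + 6) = (u - 2)*(u + 3)*(u - 3)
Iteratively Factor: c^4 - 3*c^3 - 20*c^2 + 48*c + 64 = (c - 4)*(c^3 + c^2 - 16*c - 16) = (c - 4)*(c + 1)*(c^2 - 16) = (c - 4)*(c + 1)*(c + 4)*(c - 4)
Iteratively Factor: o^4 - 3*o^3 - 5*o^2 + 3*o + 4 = (o - 4)*(o^3 + o^2 - o - 1) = (o - 4)*(o - 1)*(o^2 + 2*o + 1) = (o - 4)*(o - 1)*(o + 1)*(o + 1)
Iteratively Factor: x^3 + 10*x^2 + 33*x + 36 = (x + 4)*(x^2 + 6*x + 9) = (x + 3)*(x + 4)*(x + 3)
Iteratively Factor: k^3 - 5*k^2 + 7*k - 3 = (k - 1)*(k^2 - 4*k + 3) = (k - 3)*(k - 1)*(k - 1)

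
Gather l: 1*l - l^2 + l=-l^2 + 2*l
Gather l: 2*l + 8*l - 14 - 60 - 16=10*l - 90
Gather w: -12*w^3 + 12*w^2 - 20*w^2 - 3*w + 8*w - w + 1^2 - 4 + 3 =-12*w^3 - 8*w^2 + 4*w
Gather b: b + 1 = b + 1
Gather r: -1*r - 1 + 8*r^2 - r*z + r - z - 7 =8*r^2 - r*z - z - 8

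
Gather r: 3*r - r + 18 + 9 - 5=2*r + 22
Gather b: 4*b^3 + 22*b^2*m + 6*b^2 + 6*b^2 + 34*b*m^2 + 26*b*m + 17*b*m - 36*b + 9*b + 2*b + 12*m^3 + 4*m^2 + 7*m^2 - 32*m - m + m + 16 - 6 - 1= 4*b^3 + b^2*(22*m + 12) + b*(34*m^2 + 43*m - 25) + 12*m^3 + 11*m^2 - 32*m + 9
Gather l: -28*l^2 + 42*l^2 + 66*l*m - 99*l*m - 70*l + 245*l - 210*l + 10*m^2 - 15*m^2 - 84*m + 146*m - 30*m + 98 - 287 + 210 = 14*l^2 + l*(-33*m - 35) - 5*m^2 + 32*m + 21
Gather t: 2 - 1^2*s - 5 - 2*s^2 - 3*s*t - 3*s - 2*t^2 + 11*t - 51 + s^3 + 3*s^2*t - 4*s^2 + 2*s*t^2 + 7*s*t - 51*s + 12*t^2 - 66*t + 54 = s^3 - 6*s^2 - 55*s + t^2*(2*s + 10) + t*(3*s^2 + 4*s - 55)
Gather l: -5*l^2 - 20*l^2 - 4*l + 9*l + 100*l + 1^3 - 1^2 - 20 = -25*l^2 + 105*l - 20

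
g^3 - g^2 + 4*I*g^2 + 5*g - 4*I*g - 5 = (g - 1)*(g - I)*(g + 5*I)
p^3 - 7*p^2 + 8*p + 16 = (p - 4)^2*(p + 1)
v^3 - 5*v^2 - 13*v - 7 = (v - 7)*(v + 1)^2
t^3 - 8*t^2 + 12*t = t*(t - 6)*(t - 2)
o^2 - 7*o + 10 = (o - 5)*(o - 2)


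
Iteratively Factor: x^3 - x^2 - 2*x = (x + 1)*(x^2 - 2*x) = (x - 2)*(x + 1)*(x)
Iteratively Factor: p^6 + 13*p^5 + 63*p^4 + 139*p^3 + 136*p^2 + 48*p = (p + 4)*(p^5 + 9*p^4 + 27*p^3 + 31*p^2 + 12*p) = p*(p + 4)*(p^4 + 9*p^3 + 27*p^2 + 31*p + 12) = p*(p + 4)^2*(p^3 + 5*p^2 + 7*p + 3) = p*(p + 1)*(p + 4)^2*(p^2 + 4*p + 3) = p*(p + 1)*(p + 3)*(p + 4)^2*(p + 1)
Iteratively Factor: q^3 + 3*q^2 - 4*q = (q + 4)*(q^2 - q) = (q - 1)*(q + 4)*(q)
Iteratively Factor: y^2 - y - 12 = (y + 3)*(y - 4)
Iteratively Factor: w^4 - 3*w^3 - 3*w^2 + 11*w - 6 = (w - 3)*(w^3 - 3*w + 2) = (w - 3)*(w - 1)*(w^2 + w - 2) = (w - 3)*(w - 1)*(w + 2)*(w - 1)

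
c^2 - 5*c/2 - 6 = (c - 4)*(c + 3/2)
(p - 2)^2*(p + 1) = p^3 - 3*p^2 + 4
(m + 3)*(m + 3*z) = m^2 + 3*m*z + 3*m + 9*z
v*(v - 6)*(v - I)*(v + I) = v^4 - 6*v^3 + v^2 - 6*v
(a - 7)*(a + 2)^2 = a^3 - 3*a^2 - 24*a - 28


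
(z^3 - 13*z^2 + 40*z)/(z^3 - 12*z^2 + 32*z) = (z - 5)/(z - 4)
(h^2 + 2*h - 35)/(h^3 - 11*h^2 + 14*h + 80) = (h + 7)/(h^2 - 6*h - 16)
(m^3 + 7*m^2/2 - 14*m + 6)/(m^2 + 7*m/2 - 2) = (m^2 + 4*m - 12)/(m + 4)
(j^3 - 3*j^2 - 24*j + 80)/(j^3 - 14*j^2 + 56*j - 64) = (j^2 + j - 20)/(j^2 - 10*j + 16)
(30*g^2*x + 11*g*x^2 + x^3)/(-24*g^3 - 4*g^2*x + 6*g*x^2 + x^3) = x*(5*g + x)/(-4*g^2 + x^2)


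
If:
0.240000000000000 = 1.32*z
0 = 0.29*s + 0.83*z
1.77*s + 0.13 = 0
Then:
No Solution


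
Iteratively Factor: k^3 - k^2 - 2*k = (k)*(k^2 - k - 2) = k*(k + 1)*(k - 2)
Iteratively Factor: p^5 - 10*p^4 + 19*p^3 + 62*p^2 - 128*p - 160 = (p - 4)*(p^4 - 6*p^3 - 5*p^2 + 42*p + 40) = (p - 4)*(p + 1)*(p^3 - 7*p^2 + 2*p + 40) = (p - 5)*(p - 4)*(p + 1)*(p^2 - 2*p - 8) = (p - 5)*(p - 4)*(p + 1)*(p + 2)*(p - 4)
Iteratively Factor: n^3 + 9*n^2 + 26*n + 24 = (n + 3)*(n^2 + 6*n + 8) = (n + 2)*(n + 3)*(n + 4)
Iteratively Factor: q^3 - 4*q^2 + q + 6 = (q - 3)*(q^2 - q - 2) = (q - 3)*(q - 2)*(q + 1)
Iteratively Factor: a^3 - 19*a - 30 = (a + 3)*(a^2 - 3*a - 10) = (a + 2)*(a + 3)*(a - 5)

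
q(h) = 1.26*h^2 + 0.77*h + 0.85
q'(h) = 2.52*h + 0.77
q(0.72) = 2.06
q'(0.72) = 2.58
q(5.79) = 47.55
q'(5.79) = 15.36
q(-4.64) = 24.40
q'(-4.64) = -10.92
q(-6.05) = 42.31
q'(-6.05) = -14.48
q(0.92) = 2.62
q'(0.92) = 3.09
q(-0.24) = 0.74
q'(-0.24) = 0.17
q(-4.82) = 26.41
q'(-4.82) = -11.38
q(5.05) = 36.87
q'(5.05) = 13.50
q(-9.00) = 95.98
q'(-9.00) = -21.91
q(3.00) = 14.50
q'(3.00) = 8.33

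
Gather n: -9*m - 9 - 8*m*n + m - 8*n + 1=-8*m + n*(-8*m - 8) - 8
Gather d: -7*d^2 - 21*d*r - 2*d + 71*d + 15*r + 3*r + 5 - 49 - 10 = -7*d^2 + d*(69 - 21*r) + 18*r - 54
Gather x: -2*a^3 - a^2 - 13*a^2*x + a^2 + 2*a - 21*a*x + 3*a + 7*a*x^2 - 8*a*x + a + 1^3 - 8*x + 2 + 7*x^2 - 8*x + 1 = -2*a^3 + 6*a + x^2*(7*a + 7) + x*(-13*a^2 - 29*a - 16) + 4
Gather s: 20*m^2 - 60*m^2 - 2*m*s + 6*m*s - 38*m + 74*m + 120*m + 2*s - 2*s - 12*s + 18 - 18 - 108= -40*m^2 + 156*m + s*(4*m - 12) - 108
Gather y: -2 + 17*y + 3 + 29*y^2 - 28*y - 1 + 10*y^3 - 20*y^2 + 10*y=10*y^3 + 9*y^2 - y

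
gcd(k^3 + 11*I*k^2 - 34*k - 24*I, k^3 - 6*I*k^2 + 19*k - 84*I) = k + 4*I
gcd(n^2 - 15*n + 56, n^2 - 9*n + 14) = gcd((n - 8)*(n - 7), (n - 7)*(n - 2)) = n - 7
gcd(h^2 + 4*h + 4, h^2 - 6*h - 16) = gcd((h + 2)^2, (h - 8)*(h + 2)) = h + 2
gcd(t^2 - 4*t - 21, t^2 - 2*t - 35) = t - 7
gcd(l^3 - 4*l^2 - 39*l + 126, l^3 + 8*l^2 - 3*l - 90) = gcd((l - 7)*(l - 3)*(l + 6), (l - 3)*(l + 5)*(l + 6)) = l^2 + 3*l - 18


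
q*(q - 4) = q^2 - 4*q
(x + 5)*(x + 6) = x^2 + 11*x + 30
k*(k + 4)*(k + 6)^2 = k^4 + 16*k^3 + 84*k^2 + 144*k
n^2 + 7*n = n*(n + 7)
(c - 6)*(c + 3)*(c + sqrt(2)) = c^3 - 3*c^2 + sqrt(2)*c^2 - 18*c - 3*sqrt(2)*c - 18*sqrt(2)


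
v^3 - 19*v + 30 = (v - 3)*(v - 2)*(v + 5)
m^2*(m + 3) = m^3 + 3*m^2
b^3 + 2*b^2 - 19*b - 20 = (b - 4)*(b + 1)*(b + 5)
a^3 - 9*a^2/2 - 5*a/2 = a*(a - 5)*(a + 1/2)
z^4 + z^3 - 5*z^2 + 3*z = z*(z - 1)^2*(z + 3)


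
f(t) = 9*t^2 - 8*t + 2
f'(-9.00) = -170.00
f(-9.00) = 803.00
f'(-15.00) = -278.00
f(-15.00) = 2147.00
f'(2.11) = 29.98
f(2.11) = 25.19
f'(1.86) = 25.48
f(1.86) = 18.26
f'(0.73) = 5.14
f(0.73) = 0.96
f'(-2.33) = -49.94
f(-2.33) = 69.50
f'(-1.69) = -38.42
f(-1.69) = 41.22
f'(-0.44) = -15.92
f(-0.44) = 7.26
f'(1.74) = 23.32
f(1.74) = 15.33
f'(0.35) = -1.70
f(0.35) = 0.30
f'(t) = 18*t - 8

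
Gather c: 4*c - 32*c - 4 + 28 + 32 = 56 - 28*c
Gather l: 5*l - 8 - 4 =5*l - 12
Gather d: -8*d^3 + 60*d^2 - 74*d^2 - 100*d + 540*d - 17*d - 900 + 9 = -8*d^3 - 14*d^2 + 423*d - 891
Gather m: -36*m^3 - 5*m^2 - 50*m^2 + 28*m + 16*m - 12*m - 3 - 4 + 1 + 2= -36*m^3 - 55*m^2 + 32*m - 4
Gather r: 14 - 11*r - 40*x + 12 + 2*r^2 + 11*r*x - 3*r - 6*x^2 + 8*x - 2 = 2*r^2 + r*(11*x - 14) - 6*x^2 - 32*x + 24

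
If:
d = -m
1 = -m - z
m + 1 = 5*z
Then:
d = 1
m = -1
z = 0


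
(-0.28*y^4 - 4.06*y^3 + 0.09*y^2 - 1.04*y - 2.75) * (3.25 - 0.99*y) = 0.2772*y^5 + 3.1094*y^4 - 13.2841*y^3 + 1.3221*y^2 - 0.6575*y - 8.9375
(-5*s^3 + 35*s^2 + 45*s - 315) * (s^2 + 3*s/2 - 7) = -5*s^5 + 55*s^4/2 + 265*s^3/2 - 985*s^2/2 - 1575*s/2 + 2205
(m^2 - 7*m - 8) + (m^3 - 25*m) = m^3 + m^2 - 32*m - 8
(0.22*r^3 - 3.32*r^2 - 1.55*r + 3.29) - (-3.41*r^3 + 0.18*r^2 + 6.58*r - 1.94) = 3.63*r^3 - 3.5*r^2 - 8.13*r + 5.23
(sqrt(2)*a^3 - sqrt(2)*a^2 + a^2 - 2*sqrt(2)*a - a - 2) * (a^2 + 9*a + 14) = sqrt(2)*a^5 + a^4 + 8*sqrt(2)*a^4 + 3*sqrt(2)*a^3 + 8*a^3 - 32*sqrt(2)*a^2 + 3*a^2 - 28*sqrt(2)*a - 32*a - 28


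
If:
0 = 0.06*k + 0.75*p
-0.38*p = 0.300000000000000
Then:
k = 9.87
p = -0.79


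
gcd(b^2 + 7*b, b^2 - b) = b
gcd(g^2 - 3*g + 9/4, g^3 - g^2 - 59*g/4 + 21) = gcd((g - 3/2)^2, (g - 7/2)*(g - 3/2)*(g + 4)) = g - 3/2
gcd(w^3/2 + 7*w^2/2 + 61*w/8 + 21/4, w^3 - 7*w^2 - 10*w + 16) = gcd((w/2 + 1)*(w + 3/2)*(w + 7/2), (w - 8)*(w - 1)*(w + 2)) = w + 2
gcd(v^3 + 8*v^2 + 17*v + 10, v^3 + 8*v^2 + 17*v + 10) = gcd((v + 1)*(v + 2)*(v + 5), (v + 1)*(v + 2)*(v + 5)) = v^3 + 8*v^2 + 17*v + 10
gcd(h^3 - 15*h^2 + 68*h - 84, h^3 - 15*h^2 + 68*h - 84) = h^3 - 15*h^2 + 68*h - 84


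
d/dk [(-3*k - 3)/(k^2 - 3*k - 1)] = 3*(k^2 + 2*k - 2)/(k^4 - 6*k^3 + 7*k^2 + 6*k + 1)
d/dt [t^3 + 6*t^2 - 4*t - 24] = 3*t^2 + 12*t - 4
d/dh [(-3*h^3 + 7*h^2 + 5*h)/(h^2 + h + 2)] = (-3*h^4 - 6*h^3 - 16*h^2 + 28*h + 10)/(h^4 + 2*h^3 + 5*h^2 + 4*h + 4)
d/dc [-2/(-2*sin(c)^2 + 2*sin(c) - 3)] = 4*(-sin(2*c) + cos(c))/(-2*sin(c) - cos(2*c) + 4)^2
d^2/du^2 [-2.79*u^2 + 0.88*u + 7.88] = -5.58000000000000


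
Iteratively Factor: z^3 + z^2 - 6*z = (z - 2)*(z^2 + 3*z) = z*(z - 2)*(z + 3)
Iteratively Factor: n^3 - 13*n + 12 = (n + 4)*(n^2 - 4*n + 3) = (n - 1)*(n + 4)*(n - 3)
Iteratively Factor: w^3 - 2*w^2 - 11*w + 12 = (w - 4)*(w^2 + 2*w - 3) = (w - 4)*(w - 1)*(w + 3)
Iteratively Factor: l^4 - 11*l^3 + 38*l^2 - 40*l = (l - 2)*(l^3 - 9*l^2 + 20*l) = (l - 4)*(l - 2)*(l^2 - 5*l) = (l - 5)*(l - 4)*(l - 2)*(l)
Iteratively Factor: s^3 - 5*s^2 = (s)*(s^2 - 5*s) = s*(s - 5)*(s)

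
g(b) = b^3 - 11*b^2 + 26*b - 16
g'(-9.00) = 467.00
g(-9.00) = -1870.00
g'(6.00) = 2.00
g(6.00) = -40.00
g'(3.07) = -13.27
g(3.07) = -10.92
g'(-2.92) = 115.82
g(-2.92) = -210.61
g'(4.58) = -11.83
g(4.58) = -31.59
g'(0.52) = 15.37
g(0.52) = -5.31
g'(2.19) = -7.79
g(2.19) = -1.31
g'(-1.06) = 52.69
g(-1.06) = -57.11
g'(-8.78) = 450.43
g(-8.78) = -1769.09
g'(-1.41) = 62.98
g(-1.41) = -77.33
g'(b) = 3*b^2 - 22*b + 26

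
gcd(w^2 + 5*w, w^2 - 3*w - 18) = 1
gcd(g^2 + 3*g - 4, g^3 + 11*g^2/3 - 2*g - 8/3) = g^2 + 3*g - 4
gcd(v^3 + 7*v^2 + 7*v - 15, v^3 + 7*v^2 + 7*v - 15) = v^3 + 7*v^2 + 7*v - 15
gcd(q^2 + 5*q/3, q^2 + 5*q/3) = q^2 + 5*q/3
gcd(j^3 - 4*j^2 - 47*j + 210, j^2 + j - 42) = j^2 + j - 42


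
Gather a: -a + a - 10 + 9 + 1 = 0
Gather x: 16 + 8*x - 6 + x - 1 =9*x + 9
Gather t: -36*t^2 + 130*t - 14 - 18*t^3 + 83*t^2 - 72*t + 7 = -18*t^3 + 47*t^2 + 58*t - 7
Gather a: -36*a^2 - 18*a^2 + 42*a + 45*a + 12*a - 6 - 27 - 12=-54*a^2 + 99*a - 45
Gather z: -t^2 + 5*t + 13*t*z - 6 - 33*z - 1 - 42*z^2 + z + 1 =-t^2 + 5*t - 42*z^2 + z*(13*t - 32) - 6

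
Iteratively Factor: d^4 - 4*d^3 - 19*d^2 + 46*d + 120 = (d - 4)*(d^3 - 19*d - 30) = (d - 4)*(d + 3)*(d^2 - 3*d - 10) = (d - 5)*(d - 4)*(d + 3)*(d + 2)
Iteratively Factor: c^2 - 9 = (c + 3)*(c - 3)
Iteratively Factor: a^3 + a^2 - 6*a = (a + 3)*(a^2 - 2*a) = a*(a + 3)*(a - 2)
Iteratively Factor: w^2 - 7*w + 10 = (w - 2)*(w - 5)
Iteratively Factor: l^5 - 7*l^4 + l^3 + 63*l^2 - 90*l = (l - 3)*(l^4 - 4*l^3 - 11*l^2 + 30*l) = l*(l - 3)*(l^3 - 4*l^2 - 11*l + 30) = l*(l - 3)*(l + 3)*(l^2 - 7*l + 10) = l*(l - 5)*(l - 3)*(l + 3)*(l - 2)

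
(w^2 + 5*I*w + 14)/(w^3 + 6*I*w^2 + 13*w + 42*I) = (w - 2*I)/(w^2 - I*w + 6)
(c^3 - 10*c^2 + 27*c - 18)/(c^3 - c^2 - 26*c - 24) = (c^2 - 4*c + 3)/(c^2 + 5*c + 4)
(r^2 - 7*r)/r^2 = (r - 7)/r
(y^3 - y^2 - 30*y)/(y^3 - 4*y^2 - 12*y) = (y + 5)/(y + 2)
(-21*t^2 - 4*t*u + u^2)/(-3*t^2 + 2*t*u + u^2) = (7*t - u)/(t - u)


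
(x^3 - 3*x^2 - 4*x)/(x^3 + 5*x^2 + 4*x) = (x - 4)/(x + 4)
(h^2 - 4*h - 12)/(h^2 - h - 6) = (h - 6)/(h - 3)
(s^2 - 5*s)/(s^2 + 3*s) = (s - 5)/(s + 3)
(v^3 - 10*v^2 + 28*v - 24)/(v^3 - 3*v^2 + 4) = (v - 6)/(v + 1)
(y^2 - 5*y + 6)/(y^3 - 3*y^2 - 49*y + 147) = (y - 2)/(y^2 - 49)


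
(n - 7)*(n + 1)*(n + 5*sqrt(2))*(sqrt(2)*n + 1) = sqrt(2)*n^4 - 6*sqrt(2)*n^3 + 11*n^3 - 66*n^2 - 2*sqrt(2)*n^2 - 77*n - 30*sqrt(2)*n - 35*sqrt(2)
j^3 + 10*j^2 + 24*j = j*(j + 4)*(j + 6)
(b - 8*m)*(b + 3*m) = b^2 - 5*b*m - 24*m^2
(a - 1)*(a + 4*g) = a^2 + 4*a*g - a - 4*g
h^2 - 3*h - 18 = (h - 6)*(h + 3)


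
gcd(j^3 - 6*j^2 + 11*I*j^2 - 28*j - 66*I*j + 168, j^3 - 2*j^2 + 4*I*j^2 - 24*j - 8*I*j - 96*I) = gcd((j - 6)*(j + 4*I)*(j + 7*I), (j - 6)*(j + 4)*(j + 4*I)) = j^2 + j*(-6 + 4*I) - 24*I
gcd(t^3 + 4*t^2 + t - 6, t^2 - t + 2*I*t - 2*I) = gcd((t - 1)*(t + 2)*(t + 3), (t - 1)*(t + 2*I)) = t - 1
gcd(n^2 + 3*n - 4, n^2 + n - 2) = n - 1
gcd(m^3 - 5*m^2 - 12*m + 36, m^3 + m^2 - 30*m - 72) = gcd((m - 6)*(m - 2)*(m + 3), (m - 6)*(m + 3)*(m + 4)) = m^2 - 3*m - 18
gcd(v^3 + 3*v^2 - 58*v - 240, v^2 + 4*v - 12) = v + 6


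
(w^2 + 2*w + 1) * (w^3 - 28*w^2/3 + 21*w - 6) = w^5 - 22*w^4/3 + 10*w^3/3 + 80*w^2/3 + 9*w - 6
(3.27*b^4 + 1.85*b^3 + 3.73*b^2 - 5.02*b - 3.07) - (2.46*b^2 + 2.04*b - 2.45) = 3.27*b^4 + 1.85*b^3 + 1.27*b^2 - 7.06*b - 0.62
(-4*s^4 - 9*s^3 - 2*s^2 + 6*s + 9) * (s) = -4*s^5 - 9*s^4 - 2*s^3 + 6*s^2 + 9*s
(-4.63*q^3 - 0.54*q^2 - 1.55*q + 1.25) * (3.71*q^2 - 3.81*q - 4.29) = -17.1773*q^5 + 15.6369*q^4 + 16.1696*q^3 + 12.8596*q^2 + 1.887*q - 5.3625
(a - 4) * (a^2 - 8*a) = a^3 - 12*a^2 + 32*a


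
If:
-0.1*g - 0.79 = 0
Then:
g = -7.90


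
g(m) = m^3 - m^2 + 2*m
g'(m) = 3*m^2 - 2*m + 2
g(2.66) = 17.07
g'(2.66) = 17.91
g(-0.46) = -1.23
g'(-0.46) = 3.55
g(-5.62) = -220.33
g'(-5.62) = 107.99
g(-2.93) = -39.60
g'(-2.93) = 33.61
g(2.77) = 19.12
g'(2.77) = 19.48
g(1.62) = 4.87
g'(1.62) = 6.63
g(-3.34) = -55.10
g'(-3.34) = 42.15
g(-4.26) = -103.98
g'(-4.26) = 64.96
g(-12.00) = -1896.00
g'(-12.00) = 458.00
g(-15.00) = -3630.00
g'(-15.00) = 707.00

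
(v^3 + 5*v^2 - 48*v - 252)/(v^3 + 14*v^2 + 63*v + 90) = (v^2 - v - 42)/(v^2 + 8*v + 15)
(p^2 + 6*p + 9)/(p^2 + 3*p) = (p + 3)/p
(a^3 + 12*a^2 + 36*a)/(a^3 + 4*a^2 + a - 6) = a*(a^2 + 12*a + 36)/(a^3 + 4*a^2 + a - 6)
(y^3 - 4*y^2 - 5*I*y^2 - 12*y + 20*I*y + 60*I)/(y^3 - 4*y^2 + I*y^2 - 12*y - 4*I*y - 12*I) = (y - 5*I)/(y + I)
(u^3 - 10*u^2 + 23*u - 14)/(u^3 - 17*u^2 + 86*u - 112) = (u - 1)/(u - 8)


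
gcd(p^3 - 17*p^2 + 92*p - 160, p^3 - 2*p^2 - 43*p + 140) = p^2 - 9*p + 20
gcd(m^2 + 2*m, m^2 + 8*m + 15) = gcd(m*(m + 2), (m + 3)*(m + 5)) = 1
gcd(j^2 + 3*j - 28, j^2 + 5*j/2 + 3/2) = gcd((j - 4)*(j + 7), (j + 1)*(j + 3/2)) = 1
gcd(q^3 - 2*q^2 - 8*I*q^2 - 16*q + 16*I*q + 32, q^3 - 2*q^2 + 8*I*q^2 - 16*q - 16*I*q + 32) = q - 2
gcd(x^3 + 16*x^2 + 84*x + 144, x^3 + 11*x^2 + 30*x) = x + 6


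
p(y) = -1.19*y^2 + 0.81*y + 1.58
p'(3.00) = -6.33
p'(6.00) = -13.47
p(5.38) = -28.51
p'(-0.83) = 2.79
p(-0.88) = -0.05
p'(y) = 0.81 - 2.38*y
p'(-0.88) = 2.90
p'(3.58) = -7.71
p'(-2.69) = 7.21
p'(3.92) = -8.52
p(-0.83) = 0.09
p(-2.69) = -9.21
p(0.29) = 1.71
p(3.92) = -13.53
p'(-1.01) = 3.21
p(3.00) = -6.70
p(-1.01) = -0.45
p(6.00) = -36.40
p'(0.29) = 0.12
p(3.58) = -10.77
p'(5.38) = -11.99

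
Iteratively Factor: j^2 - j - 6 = (j - 3)*(j + 2)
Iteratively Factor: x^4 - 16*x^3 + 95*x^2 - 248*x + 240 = (x - 4)*(x^3 - 12*x^2 + 47*x - 60) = (x - 4)*(x - 3)*(x^2 - 9*x + 20) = (x - 5)*(x - 4)*(x - 3)*(x - 4)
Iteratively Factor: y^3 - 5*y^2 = (y)*(y^2 - 5*y) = y*(y - 5)*(y)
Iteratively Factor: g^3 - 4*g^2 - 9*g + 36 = (g + 3)*(g^2 - 7*g + 12) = (g - 4)*(g + 3)*(g - 3)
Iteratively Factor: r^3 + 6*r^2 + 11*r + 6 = (r + 2)*(r^2 + 4*r + 3) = (r + 1)*(r + 2)*(r + 3)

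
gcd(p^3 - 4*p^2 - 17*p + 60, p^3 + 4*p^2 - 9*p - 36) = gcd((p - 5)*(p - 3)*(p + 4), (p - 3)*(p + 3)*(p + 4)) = p^2 + p - 12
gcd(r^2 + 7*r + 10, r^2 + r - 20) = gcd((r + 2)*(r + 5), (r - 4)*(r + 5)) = r + 5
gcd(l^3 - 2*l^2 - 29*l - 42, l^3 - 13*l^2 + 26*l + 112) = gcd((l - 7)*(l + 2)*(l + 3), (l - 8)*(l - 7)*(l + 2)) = l^2 - 5*l - 14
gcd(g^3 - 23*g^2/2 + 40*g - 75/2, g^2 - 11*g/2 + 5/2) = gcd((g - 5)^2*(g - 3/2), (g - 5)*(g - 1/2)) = g - 5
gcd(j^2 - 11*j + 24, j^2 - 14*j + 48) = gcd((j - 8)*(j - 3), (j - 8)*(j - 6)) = j - 8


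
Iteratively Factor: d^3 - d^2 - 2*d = (d)*(d^2 - d - 2) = d*(d - 2)*(d + 1)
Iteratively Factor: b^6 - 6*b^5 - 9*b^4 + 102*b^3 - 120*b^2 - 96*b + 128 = (b - 1)*(b^5 - 5*b^4 - 14*b^3 + 88*b^2 - 32*b - 128) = (b - 4)*(b - 1)*(b^4 - b^3 - 18*b^2 + 16*b + 32) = (b - 4)^2*(b - 1)*(b^3 + 3*b^2 - 6*b - 8) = (b - 4)^2*(b - 1)*(b + 1)*(b^2 + 2*b - 8) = (b - 4)^2*(b - 1)*(b + 1)*(b + 4)*(b - 2)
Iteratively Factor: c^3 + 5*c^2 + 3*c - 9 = (c + 3)*(c^2 + 2*c - 3) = (c - 1)*(c + 3)*(c + 3)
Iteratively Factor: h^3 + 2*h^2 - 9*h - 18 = (h + 2)*(h^2 - 9) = (h - 3)*(h + 2)*(h + 3)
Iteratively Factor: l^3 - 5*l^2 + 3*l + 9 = (l - 3)*(l^2 - 2*l - 3) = (l - 3)*(l + 1)*(l - 3)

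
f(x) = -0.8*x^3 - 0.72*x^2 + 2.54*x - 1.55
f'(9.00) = -204.82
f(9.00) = -620.21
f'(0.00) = 2.54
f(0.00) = -1.55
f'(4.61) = -55.10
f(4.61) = -83.52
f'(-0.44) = 2.71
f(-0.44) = -2.74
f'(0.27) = 1.98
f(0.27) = -0.93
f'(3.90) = -39.58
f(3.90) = -50.05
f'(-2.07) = -4.76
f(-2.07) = -2.80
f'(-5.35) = -58.45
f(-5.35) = 86.76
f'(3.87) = -38.98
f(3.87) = -48.87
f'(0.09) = 2.39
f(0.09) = -1.33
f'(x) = -2.4*x^2 - 1.44*x + 2.54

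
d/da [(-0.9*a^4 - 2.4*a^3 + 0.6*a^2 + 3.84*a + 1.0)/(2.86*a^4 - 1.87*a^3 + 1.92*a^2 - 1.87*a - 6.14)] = (8.547*a^6 - 6.888*a^5 - 31.3842*a^4 + 34.0016*a^3 + 41.3232*a^2 - 11.208*a - 21.7076)/(8.1796*a^8 - 10.6964*a^7 + 14.4793*a^6 - 17.8772*a^5 - 24.4406*a^4 + 15.7828*a^3 - 20.0807*a^2 + 22.9636*a + 37.6996)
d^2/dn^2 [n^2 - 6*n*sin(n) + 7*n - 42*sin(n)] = 6*n*sin(n) + 42*sin(n) - 12*cos(n) + 2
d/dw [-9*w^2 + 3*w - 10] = 3 - 18*w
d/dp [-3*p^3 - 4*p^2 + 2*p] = -9*p^2 - 8*p + 2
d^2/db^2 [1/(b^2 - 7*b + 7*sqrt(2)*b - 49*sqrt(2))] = 2*(-b^2 - 7*sqrt(2)*b + 7*b + (2*b - 7 + 7*sqrt(2))^2 + 49*sqrt(2))/(b^2 - 7*b + 7*sqrt(2)*b - 49*sqrt(2))^3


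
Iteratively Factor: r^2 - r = (r - 1)*(r)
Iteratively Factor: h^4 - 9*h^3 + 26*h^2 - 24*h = (h - 2)*(h^3 - 7*h^2 + 12*h) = (h - 4)*(h - 2)*(h^2 - 3*h) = h*(h - 4)*(h - 2)*(h - 3)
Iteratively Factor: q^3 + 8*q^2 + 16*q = (q + 4)*(q^2 + 4*q) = (q + 4)^2*(q)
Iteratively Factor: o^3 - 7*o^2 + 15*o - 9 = (o - 3)*(o^2 - 4*o + 3) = (o - 3)^2*(o - 1)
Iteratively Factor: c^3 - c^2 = (c - 1)*(c^2) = c*(c - 1)*(c)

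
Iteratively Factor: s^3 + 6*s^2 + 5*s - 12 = (s + 4)*(s^2 + 2*s - 3) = (s - 1)*(s + 4)*(s + 3)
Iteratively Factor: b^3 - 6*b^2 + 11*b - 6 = (b - 2)*(b^2 - 4*b + 3) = (b - 3)*(b - 2)*(b - 1)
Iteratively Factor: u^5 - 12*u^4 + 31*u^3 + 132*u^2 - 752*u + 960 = (u - 4)*(u^4 - 8*u^3 - u^2 + 128*u - 240) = (u - 5)*(u - 4)*(u^3 - 3*u^2 - 16*u + 48) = (u - 5)*(u - 4)^2*(u^2 + u - 12) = (u - 5)*(u - 4)^2*(u - 3)*(u + 4)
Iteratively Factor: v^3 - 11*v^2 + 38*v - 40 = (v - 2)*(v^2 - 9*v + 20) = (v - 5)*(v - 2)*(v - 4)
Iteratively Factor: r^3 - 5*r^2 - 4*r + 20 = (r + 2)*(r^2 - 7*r + 10) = (r - 5)*(r + 2)*(r - 2)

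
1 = 1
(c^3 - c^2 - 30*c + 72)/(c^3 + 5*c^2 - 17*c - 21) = (c^2 + 2*c - 24)/(c^2 + 8*c + 7)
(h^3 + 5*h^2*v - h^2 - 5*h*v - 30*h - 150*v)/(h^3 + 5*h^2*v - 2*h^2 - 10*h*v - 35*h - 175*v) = (h - 6)/(h - 7)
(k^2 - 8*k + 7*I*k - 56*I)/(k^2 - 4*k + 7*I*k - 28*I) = (k - 8)/(k - 4)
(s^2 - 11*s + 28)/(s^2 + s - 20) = (s - 7)/(s + 5)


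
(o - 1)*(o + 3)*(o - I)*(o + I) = o^4 + 2*o^3 - 2*o^2 + 2*o - 3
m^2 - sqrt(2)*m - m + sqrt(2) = (m - 1)*(m - sqrt(2))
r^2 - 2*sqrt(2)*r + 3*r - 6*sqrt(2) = (r + 3)*(r - 2*sqrt(2))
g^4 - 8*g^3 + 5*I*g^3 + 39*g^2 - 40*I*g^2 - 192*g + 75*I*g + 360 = (g - 5)*(g - 3)*(g - 3*I)*(g + 8*I)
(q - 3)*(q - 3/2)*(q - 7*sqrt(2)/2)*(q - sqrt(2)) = q^4 - 9*sqrt(2)*q^3/2 - 9*q^3/2 + 23*q^2/2 + 81*sqrt(2)*q^2/4 - 63*q/2 - 81*sqrt(2)*q/4 + 63/2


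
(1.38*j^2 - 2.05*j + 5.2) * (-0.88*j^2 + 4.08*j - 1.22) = -1.2144*j^4 + 7.4344*j^3 - 14.6236*j^2 + 23.717*j - 6.344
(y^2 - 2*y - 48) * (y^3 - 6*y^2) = y^5 - 8*y^4 - 36*y^3 + 288*y^2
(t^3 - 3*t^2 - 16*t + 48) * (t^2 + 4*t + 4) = t^5 + t^4 - 24*t^3 - 28*t^2 + 128*t + 192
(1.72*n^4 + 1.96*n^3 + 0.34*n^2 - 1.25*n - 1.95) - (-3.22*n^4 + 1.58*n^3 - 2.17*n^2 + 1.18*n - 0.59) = 4.94*n^4 + 0.38*n^3 + 2.51*n^2 - 2.43*n - 1.36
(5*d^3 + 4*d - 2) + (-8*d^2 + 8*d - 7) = 5*d^3 - 8*d^2 + 12*d - 9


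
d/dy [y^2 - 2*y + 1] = 2*y - 2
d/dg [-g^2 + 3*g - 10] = 3 - 2*g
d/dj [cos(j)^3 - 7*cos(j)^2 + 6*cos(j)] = (-3*cos(j)^2 + 14*cos(j) - 6)*sin(j)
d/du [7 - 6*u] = -6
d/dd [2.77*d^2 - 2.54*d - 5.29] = 5.54*d - 2.54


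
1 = 1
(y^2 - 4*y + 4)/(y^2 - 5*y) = (y^2 - 4*y + 4)/(y*(y - 5))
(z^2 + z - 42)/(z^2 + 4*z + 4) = (z^2 + z - 42)/(z^2 + 4*z + 4)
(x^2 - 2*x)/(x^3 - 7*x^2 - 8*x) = (2 - x)/(-x^2 + 7*x + 8)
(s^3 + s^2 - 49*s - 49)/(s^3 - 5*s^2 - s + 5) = (s^2 - 49)/(s^2 - 6*s + 5)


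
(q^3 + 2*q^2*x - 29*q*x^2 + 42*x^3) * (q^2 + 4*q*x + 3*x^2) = q^5 + 6*q^4*x - 18*q^3*x^2 - 68*q^2*x^3 + 81*q*x^4 + 126*x^5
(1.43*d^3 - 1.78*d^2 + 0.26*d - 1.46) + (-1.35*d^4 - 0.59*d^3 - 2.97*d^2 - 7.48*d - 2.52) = -1.35*d^4 + 0.84*d^3 - 4.75*d^2 - 7.22*d - 3.98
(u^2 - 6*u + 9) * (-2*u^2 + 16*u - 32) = -2*u^4 + 28*u^3 - 146*u^2 + 336*u - 288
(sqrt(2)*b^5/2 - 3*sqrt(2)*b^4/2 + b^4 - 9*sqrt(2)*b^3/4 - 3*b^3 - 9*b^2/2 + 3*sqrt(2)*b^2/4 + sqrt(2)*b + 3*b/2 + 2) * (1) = sqrt(2)*b^5/2 - 3*sqrt(2)*b^4/2 + b^4 - 9*sqrt(2)*b^3/4 - 3*b^3 - 9*b^2/2 + 3*sqrt(2)*b^2/4 + sqrt(2)*b + 3*b/2 + 2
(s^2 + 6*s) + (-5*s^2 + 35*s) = -4*s^2 + 41*s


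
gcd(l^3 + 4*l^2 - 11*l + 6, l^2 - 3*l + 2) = l - 1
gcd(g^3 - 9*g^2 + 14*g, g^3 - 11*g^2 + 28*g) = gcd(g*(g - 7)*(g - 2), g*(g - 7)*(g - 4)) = g^2 - 7*g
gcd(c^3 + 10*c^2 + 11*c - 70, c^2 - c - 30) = c + 5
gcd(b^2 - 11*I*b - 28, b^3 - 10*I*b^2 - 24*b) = b - 4*I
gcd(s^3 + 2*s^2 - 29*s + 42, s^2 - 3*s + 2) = s - 2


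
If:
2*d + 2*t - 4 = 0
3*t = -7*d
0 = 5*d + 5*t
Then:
No Solution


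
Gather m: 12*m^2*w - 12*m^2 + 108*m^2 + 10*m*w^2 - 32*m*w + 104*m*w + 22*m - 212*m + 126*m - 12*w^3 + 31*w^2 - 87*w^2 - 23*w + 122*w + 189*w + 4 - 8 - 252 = m^2*(12*w + 96) + m*(10*w^2 + 72*w - 64) - 12*w^3 - 56*w^2 + 288*w - 256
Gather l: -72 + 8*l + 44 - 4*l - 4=4*l - 32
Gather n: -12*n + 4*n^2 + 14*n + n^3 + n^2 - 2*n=n^3 + 5*n^2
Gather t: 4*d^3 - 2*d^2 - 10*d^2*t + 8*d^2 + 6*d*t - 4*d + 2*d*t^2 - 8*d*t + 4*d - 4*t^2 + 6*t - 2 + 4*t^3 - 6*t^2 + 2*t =4*d^3 + 6*d^2 + 4*t^3 + t^2*(2*d - 10) + t*(-10*d^2 - 2*d + 8) - 2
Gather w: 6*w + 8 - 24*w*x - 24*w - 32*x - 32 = w*(-24*x - 18) - 32*x - 24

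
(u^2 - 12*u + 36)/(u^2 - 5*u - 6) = (u - 6)/(u + 1)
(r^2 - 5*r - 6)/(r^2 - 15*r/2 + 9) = 2*(r + 1)/(2*r - 3)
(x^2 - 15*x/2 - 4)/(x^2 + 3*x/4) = 2*(2*x^2 - 15*x - 8)/(x*(4*x + 3))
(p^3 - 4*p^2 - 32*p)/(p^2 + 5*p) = (p^2 - 4*p - 32)/(p + 5)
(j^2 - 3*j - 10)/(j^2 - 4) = (j - 5)/(j - 2)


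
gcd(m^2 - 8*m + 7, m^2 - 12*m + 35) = m - 7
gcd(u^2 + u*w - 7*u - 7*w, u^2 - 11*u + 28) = u - 7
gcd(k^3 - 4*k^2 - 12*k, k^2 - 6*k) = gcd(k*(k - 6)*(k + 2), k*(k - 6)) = k^2 - 6*k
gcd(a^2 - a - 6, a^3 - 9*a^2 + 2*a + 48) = a^2 - a - 6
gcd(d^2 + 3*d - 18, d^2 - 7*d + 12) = d - 3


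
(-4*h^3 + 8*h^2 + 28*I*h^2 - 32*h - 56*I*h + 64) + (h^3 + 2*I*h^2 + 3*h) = -3*h^3 + 8*h^2 + 30*I*h^2 - 29*h - 56*I*h + 64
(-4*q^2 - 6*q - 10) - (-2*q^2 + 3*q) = -2*q^2 - 9*q - 10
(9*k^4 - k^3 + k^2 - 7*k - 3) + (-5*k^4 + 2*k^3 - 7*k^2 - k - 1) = 4*k^4 + k^3 - 6*k^2 - 8*k - 4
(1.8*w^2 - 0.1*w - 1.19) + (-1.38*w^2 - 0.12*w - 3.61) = 0.42*w^2 - 0.22*w - 4.8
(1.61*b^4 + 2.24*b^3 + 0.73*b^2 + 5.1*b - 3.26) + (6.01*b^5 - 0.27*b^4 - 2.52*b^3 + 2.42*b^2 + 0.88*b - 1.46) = 6.01*b^5 + 1.34*b^4 - 0.28*b^3 + 3.15*b^2 + 5.98*b - 4.72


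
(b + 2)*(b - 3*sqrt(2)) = b^2 - 3*sqrt(2)*b + 2*b - 6*sqrt(2)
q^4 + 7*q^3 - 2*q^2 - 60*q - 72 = (q - 3)*(q + 2)^2*(q + 6)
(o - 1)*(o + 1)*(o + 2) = o^3 + 2*o^2 - o - 2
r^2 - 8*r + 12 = (r - 6)*(r - 2)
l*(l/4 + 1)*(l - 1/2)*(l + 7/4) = l^4/4 + 21*l^3/16 + 33*l^2/32 - 7*l/8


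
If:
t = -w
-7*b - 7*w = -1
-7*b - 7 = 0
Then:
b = -1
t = -8/7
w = 8/7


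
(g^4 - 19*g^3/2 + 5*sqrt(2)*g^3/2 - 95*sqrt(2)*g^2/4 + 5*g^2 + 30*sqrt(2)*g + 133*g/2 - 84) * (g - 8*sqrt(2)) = g^5 - 19*g^4/2 - 11*sqrt(2)*g^4/2 - 35*g^3 + 209*sqrt(2)*g^3/4 - 10*sqrt(2)*g^2 + 893*g^2/2 - 532*sqrt(2)*g - 564*g + 672*sqrt(2)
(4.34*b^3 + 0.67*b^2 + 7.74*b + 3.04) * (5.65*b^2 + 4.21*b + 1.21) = 24.521*b^5 + 22.0569*b^4 + 51.8031*b^3 + 50.5721*b^2 + 22.1638*b + 3.6784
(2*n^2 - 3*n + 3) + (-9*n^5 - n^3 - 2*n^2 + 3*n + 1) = -9*n^5 - n^3 + 4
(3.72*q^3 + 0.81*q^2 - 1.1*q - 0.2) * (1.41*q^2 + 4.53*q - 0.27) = 5.2452*q^5 + 17.9937*q^4 + 1.1139*q^3 - 5.4837*q^2 - 0.609*q + 0.054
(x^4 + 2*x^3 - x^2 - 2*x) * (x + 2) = x^5 + 4*x^4 + 3*x^3 - 4*x^2 - 4*x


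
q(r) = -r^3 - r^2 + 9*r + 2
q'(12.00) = -447.00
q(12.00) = -1762.00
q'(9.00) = -252.00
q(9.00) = -727.00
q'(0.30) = 8.13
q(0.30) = 4.58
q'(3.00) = -24.00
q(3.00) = -7.00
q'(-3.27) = -16.54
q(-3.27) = -3.16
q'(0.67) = 6.31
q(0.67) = 7.28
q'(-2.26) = -1.80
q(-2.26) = -11.90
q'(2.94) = -22.81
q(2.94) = -5.60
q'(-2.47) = -4.36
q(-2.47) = -11.26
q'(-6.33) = -98.55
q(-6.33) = 158.60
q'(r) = -3*r^2 - 2*r + 9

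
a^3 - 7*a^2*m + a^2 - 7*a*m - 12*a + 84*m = (a - 3)*(a + 4)*(a - 7*m)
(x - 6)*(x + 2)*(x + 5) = x^3 + x^2 - 32*x - 60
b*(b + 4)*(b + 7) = b^3 + 11*b^2 + 28*b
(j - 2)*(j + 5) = j^2 + 3*j - 10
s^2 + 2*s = s*(s + 2)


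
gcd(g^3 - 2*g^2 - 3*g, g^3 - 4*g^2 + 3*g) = g^2 - 3*g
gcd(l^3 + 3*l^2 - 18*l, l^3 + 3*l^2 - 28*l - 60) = l + 6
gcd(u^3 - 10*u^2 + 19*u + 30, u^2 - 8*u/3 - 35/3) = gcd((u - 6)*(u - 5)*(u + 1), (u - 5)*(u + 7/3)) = u - 5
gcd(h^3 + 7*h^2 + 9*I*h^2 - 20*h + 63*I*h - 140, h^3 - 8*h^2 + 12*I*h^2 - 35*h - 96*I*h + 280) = h + 5*I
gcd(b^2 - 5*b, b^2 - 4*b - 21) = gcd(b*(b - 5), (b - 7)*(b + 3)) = 1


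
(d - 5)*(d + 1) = d^2 - 4*d - 5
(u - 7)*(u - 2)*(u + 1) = u^3 - 8*u^2 + 5*u + 14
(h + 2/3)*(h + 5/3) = h^2 + 7*h/3 + 10/9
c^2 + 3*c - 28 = (c - 4)*(c + 7)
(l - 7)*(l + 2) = l^2 - 5*l - 14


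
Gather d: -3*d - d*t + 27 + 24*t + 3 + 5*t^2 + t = d*(-t - 3) + 5*t^2 + 25*t + 30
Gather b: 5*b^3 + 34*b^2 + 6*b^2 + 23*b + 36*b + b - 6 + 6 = 5*b^3 + 40*b^2 + 60*b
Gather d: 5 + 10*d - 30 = 10*d - 25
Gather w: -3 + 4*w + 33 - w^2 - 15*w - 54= -w^2 - 11*w - 24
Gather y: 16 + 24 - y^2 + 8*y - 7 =-y^2 + 8*y + 33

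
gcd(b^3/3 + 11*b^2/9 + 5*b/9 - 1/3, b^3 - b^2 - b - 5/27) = 1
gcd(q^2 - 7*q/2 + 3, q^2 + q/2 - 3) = q - 3/2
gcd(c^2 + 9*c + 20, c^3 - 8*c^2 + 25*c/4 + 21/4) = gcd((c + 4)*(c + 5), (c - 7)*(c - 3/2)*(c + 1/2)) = 1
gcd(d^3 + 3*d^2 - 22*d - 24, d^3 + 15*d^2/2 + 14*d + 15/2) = d + 1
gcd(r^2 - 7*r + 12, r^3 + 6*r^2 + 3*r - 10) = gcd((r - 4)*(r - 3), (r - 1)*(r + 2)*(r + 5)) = 1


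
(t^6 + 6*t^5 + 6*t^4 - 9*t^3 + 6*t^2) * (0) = 0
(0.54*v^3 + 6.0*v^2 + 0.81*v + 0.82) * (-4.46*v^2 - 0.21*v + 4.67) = -2.4084*v^5 - 26.8734*v^4 - 2.3508*v^3 + 24.1927*v^2 + 3.6105*v + 3.8294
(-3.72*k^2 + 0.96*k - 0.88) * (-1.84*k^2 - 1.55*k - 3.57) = 6.8448*k^4 + 3.9996*k^3 + 13.4116*k^2 - 2.0632*k + 3.1416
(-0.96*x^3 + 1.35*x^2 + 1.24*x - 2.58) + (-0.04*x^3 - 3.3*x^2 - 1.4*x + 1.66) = -1.0*x^3 - 1.95*x^2 - 0.16*x - 0.92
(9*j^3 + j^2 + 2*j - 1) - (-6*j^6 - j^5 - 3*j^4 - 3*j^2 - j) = 6*j^6 + j^5 + 3*j^4 + 9*j^3 + 4*j^2 + 3*j - 1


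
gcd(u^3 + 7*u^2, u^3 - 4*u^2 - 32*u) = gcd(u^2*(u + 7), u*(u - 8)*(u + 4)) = u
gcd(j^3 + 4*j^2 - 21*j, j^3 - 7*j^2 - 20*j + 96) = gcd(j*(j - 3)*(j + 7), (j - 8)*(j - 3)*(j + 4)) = j - 3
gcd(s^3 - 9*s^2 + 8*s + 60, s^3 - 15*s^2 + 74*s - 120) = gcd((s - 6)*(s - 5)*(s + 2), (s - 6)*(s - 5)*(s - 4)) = s^2 - 11*s + 30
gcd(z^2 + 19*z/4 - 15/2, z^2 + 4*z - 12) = z + 6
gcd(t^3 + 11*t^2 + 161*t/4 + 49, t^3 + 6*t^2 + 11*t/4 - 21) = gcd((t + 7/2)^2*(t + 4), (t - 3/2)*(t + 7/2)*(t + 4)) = t^2 + 15*t/2 + 14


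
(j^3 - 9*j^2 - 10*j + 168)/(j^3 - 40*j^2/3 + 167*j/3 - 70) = 3*(j^2 - 3*j - 28)/(3*j^2 - 22*j + 35)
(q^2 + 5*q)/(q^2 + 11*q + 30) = q/(q + 6)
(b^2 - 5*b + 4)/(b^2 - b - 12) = (b - 1)/(b + 3)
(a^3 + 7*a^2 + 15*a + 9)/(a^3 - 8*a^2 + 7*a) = (a^3 + 7*a^2 + 15*a + 9)/(a*(a^2 - 8*a + 7))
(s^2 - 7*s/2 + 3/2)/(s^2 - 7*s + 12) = (s - 1/2)/(s - 4)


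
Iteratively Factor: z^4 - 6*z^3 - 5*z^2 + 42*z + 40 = (z + 2)*(z^3 - 8*z^2 + 11*z + 20) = (z + 1)*(z + 2)*(z^2 - 9*z + 20) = (z - 4)*(z + 1)*(z + 2)*(z - 5)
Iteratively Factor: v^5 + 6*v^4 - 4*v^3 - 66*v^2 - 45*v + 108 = (v + 3)*(v^4 + 3*v^3 - 13*v^2 - 27*v + 36) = (v + 3)*(v + 4)*(v^3 - v^2 - 9*v + 9) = (v + 3)^2*(v + 4)*(v^2 - 4*v + 3) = (v - 3)*(v + 3)^2*(v + 4)*(v - 1)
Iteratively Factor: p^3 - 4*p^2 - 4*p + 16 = (p - 2)*(p^2 - 2*p - 8) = (p - 2)*(p + 2)*(p - 4)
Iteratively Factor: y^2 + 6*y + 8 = (y + 2)*(y + 4)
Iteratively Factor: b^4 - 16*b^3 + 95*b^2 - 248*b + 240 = (b - 4)*(b^3 - 12*b^2 + 47*b - 60) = (b - 5)*(b - 4)*(b^2 - 7*b + 12) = (b - 5)*(b - 4)*(b - 3)*(b - 4)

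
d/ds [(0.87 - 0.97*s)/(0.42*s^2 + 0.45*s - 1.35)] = (0.4074*s^2 - 0.7308*s + 0.918)/(0.1764*s^4 + 0.378*s^3 - 0.9315*s^2 - 1.215*s + 1.8225)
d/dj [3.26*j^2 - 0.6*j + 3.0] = 6.52*j - 0.6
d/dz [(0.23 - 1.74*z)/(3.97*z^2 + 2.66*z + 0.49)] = (6.9078*z^2 - 1.8262*z - 1.4644)/(15.7609*z^4 + 21.1204*z^3 + 10.9662*z^2 + 2.6068*z + 0.2401)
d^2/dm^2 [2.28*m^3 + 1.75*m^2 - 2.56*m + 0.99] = 13.68*m + 3.5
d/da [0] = 0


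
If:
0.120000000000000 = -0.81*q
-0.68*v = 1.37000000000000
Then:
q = -0.15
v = -2.01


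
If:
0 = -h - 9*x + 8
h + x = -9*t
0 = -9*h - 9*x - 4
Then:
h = -3/2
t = 4/81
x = 19/18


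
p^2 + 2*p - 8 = (p - 2)*(p + 4)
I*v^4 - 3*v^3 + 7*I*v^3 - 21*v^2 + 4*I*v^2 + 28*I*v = v*(v + 7)*(v + 4*I)*(I*v + 1)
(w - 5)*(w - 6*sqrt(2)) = w^2 - 6*sqrt(2)*w - 5*w + 30*sqrt(2)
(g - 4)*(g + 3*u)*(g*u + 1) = g^3*u + 3*g^2*u^2 - 4*g^2*u + g^2 - 12*g*u^2 + 3*g*u - 4*g - 12*u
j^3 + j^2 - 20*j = j*(j - 4)*(j + 5)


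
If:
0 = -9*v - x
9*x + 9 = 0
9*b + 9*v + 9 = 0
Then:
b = -10/9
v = 1/9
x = -1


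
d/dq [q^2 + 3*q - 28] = 2*q + 3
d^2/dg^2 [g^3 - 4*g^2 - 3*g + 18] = 6*g - 8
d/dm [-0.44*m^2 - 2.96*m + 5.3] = -0.88*m - 2.96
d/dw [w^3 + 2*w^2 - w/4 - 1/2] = 3*w^2 + 4*w - 1/4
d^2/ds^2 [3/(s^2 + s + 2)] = 6*(-s^2 - s + (2*s + 1)^2 - 2)/(s^2 + s + 2)^3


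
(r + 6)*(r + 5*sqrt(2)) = r^2 + 6*r + 5*sqrt(2)*r + 30*sqrt(2)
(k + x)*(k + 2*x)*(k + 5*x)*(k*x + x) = k^4*x + 8*k^3*x^2 + k^3*x + 17*k^2*x^3 + 8*k^2*x^2 + 10*k*x^4 + 17*k*x^3 + 10*x^4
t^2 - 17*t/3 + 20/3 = (t - 4)*(t - 5/3)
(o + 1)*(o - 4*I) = o^2 + o - 4*I*o - 4*I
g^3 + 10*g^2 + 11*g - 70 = (g - 2)*(g + 5)*(g + 7)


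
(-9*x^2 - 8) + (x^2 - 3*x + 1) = -8*x^2 - 3*x - 7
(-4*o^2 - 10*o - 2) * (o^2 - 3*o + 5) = -4*o^4 + 2*o^3 + 8*o^2 - 44*o - 10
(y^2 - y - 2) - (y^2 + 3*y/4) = -7*y/4 - 2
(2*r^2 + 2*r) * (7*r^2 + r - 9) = 14*r^4 + 16*r^3 - 16*r^2 - 18*r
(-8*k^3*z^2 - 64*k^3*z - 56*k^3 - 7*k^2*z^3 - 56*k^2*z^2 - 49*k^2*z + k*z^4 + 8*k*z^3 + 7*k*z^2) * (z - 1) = -8*k^3*z^3 - 56*k^3*z^2 + 8*k^3*z + 56*k^3 - 7*k^2*z^4 - 49*k^2*z^3 + 7*k^2*z^2 + 49*k^2*z + k*z^5 + 7*k*z^4 - k*z^3 - 7*k*z^2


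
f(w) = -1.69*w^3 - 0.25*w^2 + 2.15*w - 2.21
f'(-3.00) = -41.98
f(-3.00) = 34.72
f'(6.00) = -183.37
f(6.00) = -363.35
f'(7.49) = -286.02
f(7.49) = -710.25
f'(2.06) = -20.40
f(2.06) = -13.62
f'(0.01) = 2.14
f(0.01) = -2.19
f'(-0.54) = 0.94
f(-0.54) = -3.18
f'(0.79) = -1.41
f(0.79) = -1.50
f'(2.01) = -19.34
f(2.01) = -12.62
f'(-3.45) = -56.47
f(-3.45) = 56.79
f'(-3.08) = -44.41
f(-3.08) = 38.18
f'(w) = -5.07*w^2 - 0.5*w + 2.15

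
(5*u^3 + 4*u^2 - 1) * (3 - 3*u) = -15*u^4 + 3*u^3 + 12*u^2 + 3*u - 3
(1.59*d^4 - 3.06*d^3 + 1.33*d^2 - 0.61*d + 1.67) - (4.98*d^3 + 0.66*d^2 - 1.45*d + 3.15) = 1.59*d^4 - 8.04*d^3 + 0.67*d^2 + 0.84*d - 1.48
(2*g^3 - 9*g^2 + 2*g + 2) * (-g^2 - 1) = -2*g^5 + 9*g^4 - 4*g^3 + 7*g^2 - 2*g - 2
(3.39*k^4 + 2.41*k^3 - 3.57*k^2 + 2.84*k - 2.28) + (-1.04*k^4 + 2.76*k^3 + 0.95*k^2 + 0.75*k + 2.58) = 2.35*k^4 + 5.17*k^3 - 2.62*k^2 + 3.59*k + 0.3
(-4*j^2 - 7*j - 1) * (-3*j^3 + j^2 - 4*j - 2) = 12*j^5 + 17*j^4 + 12*j^3 + 35*j^2 + 18*j + 2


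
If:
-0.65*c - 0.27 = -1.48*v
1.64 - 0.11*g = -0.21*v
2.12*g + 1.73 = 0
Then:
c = -19.17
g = -0.82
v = -8.24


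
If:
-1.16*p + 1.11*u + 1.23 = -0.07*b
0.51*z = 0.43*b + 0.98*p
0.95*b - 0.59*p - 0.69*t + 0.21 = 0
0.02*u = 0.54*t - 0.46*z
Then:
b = 0.743504722474449*z - 0.194990077851986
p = 0.194176499322436*z + 0.0855568708942386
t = 0.857630944565926*z - 0.0372740982420102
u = 0.156035503280013*z - 1.00640065253427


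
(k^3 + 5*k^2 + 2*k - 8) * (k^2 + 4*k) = k^5 + 9*k^4 + 22*k^3 - 32*k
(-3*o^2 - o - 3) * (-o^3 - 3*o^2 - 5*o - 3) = 3*o^5 + 10*o^4 + 21*o^3 + 23*o^2 + 18*o + 9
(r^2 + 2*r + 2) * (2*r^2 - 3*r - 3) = 2*r^4 + r^3 - 5*r^2 - 12*r - 6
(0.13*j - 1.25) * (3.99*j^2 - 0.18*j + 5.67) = 0.5187*j^3 - 5.0109*j^2 + 0.9621*j - 7.0875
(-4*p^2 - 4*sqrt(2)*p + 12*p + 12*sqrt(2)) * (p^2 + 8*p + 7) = -4*p^4 - 20*p^3 - 4*sqrt(2)*p^3 - 20*sqrt(2)*p^2 + 68*p^2 + 84*p + 68*sqrt(2)*p + 84*sqrt(2)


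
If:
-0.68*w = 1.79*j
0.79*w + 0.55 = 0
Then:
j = 0.26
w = -0.70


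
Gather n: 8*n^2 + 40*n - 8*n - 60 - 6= 8*n^2 + 32*n - 66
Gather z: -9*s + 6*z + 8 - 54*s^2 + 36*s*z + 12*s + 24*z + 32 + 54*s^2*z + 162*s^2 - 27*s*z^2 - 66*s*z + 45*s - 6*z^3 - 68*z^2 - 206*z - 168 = 108*s^2 + 48*s - 6*z^3 + z^2*(-27*s - 68) + z*(54*s^2 - 30*s - 176) - 128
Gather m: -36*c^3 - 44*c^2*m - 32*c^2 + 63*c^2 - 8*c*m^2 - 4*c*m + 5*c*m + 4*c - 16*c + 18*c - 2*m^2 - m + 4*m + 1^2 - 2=-36*c^3 + 31*c^2 + 6*c + m^2*(-8*c - 2) + m*(-44*c^2 + c + 3) - 1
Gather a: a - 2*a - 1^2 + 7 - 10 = -a - 4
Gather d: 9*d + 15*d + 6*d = 30*d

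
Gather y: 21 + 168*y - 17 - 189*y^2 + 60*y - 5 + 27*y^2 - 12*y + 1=-162*y^2 + 216*y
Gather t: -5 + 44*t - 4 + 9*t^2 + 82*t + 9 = 9*t^2 + 126*t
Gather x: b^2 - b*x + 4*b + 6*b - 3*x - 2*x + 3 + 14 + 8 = b^2 + 10*b + x*(-b - 5) + 25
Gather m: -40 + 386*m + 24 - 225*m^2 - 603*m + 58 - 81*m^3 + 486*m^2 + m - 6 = -81*m^3 + 261*m^2 - 216*m + 36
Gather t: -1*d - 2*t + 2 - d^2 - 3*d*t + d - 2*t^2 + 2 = -d^2 - 2*t^2 + t*(-3*d - 2) + 4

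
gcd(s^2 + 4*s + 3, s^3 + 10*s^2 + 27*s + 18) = s^2 + 4*s + 3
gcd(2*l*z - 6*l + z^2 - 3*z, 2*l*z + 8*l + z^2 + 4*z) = 2*l + z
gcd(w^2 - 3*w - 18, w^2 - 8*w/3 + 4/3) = 1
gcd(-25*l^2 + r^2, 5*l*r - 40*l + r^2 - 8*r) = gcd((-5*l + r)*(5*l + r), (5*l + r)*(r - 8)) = 5*l + r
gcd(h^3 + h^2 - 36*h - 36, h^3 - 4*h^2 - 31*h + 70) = 1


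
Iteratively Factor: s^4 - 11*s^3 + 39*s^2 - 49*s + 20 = (s - 1)*(s^3 - 10*s^2 + 29*s - 20) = (s - 5)*(s - 1)*(s^2 - 5*s + 4) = (s - 5)*(s - 4)*(s - 1)*(s - 1)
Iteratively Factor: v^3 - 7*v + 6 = (v + 3)*(v^2 - 3*v + 2) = (v - 1)*(v + 3)*(v - 2)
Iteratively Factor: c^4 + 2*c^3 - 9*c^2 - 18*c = (c + 3)*(c^3 - c^2 - 6*c) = c*(c + 3)*(c^2 - c - 6) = c*(c - 3)*(c + 3)*(c + 2)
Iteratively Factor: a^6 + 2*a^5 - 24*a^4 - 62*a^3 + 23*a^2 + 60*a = (a)*(a^5 + 2*a^4 - 24*a^3 - 62*a^2 + 23*a + 60) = a*(a + 3)*(a^4 - a^3 - 21*a^2 + a + 20) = a*(a - 5)*(a + 3)*(a^3 + 4*a^2 - a - 4) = a*(a - 5)*(a + 1)*(a + 3)*(a^2 + 3*a - 4) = a*(a - 5)*(a - 1)*(a + 1)*(a + 3)*(a + 4)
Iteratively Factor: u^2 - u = (u)*(u - 1)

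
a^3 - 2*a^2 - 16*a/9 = a*(a - 8/3)*(a + 2/3)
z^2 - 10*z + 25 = (z - 5)^2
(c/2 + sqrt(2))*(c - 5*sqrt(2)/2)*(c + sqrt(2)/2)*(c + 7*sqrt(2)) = c^4/2 + 7*sqrt(2)*c^3/2 - 21*c^2/4 - 157*sqrt(2)*c/4 - 35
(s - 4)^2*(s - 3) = s^3 - 11*s^2 + 40*s - 48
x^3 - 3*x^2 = x^2*(x - 3)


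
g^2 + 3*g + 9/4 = (g + 3/2)^2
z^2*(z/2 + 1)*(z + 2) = z^4/2 + 2*z^3 + 2*z^2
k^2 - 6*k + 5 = (k - 5)*(k - 1)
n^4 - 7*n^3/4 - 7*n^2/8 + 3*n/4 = n*(n - 2)*(n - 1/2)*(n + 3/4)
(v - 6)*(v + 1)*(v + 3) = v^3 - 2*v^2 - 21*v - 18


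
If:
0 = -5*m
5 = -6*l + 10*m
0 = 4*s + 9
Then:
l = -5/6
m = 0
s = -9/4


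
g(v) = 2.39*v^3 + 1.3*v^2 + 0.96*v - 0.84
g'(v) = 7.17*v^2 + 2.6*v + 0.96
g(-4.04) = -141.10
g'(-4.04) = 107.48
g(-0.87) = -2.27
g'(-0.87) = 4.12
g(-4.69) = -223.30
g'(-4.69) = 146.48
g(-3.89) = -125.59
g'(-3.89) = 99.34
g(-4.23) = -162.53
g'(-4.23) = 118.25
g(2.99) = 77.54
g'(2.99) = 72.83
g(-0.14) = -0.96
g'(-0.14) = 0.74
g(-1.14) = -3.79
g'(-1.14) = 7.31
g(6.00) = 567.96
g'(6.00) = 274.68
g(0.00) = -0.84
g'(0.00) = 0.96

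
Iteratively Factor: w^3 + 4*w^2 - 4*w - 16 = (w + 4)*(w^2 - 4) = (w - 2)*(w + 4)*(w + 2)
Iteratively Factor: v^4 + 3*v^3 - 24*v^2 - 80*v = (v)*(v^3 + 3*v^2 - 24*v - 80) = v*(v + 4)*(v^2 - v - 20) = v*(v + 4)^2*(v - 5)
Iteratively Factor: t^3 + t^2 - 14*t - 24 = (t + 3)*(t^2 - 2*t - 8) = (t + 2)*(t + 3)*(t - 4)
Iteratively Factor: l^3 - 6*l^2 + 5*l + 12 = (l - 4)*(l^2 - 2*l - 3) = (l - 4)*(l + 1)*(l - 3)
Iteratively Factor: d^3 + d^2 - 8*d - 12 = (d - 3)*(d^2 + 4*d + 4) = (d - 3)*(d + 2)*(d + 2)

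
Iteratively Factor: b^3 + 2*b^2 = (b + 2)*(b^2) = b*(b + 2)*(b)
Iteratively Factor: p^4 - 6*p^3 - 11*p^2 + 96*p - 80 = (p - 4)*(p^3 - 2*p^2 - 19*p + 20) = (p - 4)*(p - 1)*(p^2 - p - 20) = (p - 5)*(p - 4)*(p - 1)*(p + 4)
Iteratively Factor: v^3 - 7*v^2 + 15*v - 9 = (v - 3)*(v^2 - 4*v + 3) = (v - 3)*(v - 1)*(v - 3)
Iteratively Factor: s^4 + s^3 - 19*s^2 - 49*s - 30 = (s + 1)*(s^3 - 19*s - 30) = (s + 1)*(s + 2)*(s^2 - 2*s - 15) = (s + 1)*(s + 2)*(s + 3)*(s - 5)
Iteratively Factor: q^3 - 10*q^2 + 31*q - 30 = (q - 3)*(q^2 - 7*q + 10) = (q - 5)*(q - 3)*(q - 2)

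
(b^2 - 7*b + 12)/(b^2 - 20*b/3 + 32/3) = 3*(b - 3)/(3*b - 8)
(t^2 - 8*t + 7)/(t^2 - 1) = (t - 7)/(t + 1)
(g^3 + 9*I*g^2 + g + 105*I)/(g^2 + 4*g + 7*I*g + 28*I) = (g^2 + 2*I*g + 15)/(g + 4)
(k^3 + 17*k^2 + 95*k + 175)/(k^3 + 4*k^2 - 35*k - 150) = (k + 7)/(k - 6)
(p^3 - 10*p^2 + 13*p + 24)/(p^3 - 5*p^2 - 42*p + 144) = (p + 1)/(p + 6)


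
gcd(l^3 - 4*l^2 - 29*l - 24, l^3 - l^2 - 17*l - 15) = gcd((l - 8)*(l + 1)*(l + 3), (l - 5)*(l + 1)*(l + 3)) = l^2 + 4*l + 3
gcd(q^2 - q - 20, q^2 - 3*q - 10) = q - 5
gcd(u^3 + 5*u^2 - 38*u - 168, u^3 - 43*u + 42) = u^2 + u - 42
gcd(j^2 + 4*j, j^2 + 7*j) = j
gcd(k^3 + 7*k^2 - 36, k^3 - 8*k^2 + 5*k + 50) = 1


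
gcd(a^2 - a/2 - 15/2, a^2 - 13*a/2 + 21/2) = a - 3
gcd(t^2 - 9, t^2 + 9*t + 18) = t + 3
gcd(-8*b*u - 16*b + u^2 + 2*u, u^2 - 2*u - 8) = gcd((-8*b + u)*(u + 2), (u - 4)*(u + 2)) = u + 2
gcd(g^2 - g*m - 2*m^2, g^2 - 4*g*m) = 1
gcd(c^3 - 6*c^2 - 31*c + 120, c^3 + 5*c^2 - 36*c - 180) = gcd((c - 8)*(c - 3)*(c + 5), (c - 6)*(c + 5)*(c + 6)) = c + 5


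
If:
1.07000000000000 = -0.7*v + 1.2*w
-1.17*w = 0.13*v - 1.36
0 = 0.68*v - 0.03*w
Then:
No Solution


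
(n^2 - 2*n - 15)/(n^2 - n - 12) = (n - 5)/(n - 4)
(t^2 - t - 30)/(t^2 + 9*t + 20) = (t - 6)/(t + 4)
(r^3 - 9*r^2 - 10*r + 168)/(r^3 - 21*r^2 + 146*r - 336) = (r + 4)/(r - 8)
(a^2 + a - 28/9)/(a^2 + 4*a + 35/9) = (3*a - 4)/(3*a + 5)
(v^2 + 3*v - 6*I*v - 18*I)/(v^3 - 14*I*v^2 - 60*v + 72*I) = (v + 3)/(v^2 - 8*I*v - 12)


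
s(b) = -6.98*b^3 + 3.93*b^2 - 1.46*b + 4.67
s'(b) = -20.94*b^2 + 7.86*b - 1.46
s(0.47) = 4.13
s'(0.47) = -2.39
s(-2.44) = 133.03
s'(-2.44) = -145.31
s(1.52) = -12.98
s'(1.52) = -37.89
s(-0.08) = 4.82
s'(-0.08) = -2.22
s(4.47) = -546.75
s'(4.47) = -384.73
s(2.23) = -56.45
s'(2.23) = -88.06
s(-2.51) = 143.47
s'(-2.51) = -153.11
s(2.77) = -117.57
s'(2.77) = -140.36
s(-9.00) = 5424.56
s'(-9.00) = -1768.34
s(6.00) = -1370.29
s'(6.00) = -708.14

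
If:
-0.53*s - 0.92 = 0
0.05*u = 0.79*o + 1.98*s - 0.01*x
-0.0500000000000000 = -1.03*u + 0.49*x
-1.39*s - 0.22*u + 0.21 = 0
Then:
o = 5.42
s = -1.74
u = 11.92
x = 24.96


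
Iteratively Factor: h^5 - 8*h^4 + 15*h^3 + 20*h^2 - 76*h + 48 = (h + 2)*(h^4 - 10*h^3 + 35*h^2 - 50*h + 24) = (h - 3)*(h + 2)*(h^3 - 7*h^2 + 14*h - 8) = (h - 3)*(h - 1)*(h + 2)*(h^2 - 6*h + 8) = (h - 4)*(h - 3)*(h - 1)*(h + 2)*(h - 2)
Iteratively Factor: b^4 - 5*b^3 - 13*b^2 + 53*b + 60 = (b + 3)*(b^3 - 8*b^2 + 11*b + 20) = (b - 4)*(b + 3)*(b^2 - 4*b - 5) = (b - 4)*(b + 1)*(b + 3)*(b - 5)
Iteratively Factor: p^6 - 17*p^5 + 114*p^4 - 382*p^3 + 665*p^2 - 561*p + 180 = (p - 3)*(p^5 - 14*p^4 + 72*p^3 - 166*p^2 + 167*p - 60) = (p - 3)*(p - 1)*(p^4 - 13*p^3 + 59*p^2 - 107*p + 60) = (p - 3)^2*(p - 1)*(p^3 - 10*p^2 + 29*p - 20) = (p - 5)*(p - 3)^2*(p - 1)*(p^2 - 5*p + 4) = (p - 5)*(p - 4)*(p - 3)^2*(p - 1)*(p - 1)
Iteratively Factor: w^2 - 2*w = (w)*(w - 2)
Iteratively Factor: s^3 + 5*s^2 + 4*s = (s)*(s^2 + 5*s + 4) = s*(s + 4)*(s + 1)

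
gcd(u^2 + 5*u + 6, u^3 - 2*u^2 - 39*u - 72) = u + 3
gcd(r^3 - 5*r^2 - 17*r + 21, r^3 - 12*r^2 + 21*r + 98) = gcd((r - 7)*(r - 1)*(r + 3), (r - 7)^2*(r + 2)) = r - 7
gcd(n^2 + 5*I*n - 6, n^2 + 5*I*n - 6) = n^2 + 5*I*n - 6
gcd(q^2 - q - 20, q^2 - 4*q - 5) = q - 5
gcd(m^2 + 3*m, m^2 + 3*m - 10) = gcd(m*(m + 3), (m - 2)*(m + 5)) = 1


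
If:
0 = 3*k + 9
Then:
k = -3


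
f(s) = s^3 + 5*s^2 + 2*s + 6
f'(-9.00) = 155.00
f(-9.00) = -336.00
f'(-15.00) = 527.00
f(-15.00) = -2274.00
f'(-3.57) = 4.53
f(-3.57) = 17.09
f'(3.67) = 79.11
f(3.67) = 130.12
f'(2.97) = 58.16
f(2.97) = 82.24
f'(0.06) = 2.61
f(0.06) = 6.14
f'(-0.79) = -4.03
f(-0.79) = 7.05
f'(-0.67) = -3.35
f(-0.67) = 6.60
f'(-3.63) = 5.23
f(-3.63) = 16.79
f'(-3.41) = 2.78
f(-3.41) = 17.67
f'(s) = 3*s^2 + 10*s + 2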